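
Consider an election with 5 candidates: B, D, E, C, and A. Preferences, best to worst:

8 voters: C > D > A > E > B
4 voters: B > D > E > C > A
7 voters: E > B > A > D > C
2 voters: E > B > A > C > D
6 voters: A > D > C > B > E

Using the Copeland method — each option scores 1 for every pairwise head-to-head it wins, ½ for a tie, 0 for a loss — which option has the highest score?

B: loses to D, E, C, and A → score 0.
D: beats B, E, and C; loses to A → score 3.
E: beats B; loses to D, C, and A → score 1.
C: beats B and E; loses to D and A → score 2.
A: beats B, D, E, and C → score 4.
A has the best pairwise record.

A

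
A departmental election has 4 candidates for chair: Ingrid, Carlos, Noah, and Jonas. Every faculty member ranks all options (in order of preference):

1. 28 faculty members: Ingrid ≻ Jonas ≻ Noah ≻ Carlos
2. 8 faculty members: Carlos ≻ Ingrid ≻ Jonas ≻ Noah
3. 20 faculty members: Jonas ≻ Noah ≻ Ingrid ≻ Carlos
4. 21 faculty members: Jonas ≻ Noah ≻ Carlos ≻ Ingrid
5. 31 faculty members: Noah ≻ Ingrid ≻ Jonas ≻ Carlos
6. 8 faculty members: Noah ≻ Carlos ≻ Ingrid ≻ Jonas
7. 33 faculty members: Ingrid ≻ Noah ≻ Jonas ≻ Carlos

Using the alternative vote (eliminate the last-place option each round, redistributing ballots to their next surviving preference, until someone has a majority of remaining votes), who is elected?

Round 1: Ingrid 61, Carlos 8, Noah 39, Jonas 41. Eliminate Carlos.
Round 2: Ingrid 69, Noah 39, Jonas 41. Eliminate Noah.
Round 3: Ingrid 108, Jonas 41. Ingrid has a majority.

Ingrid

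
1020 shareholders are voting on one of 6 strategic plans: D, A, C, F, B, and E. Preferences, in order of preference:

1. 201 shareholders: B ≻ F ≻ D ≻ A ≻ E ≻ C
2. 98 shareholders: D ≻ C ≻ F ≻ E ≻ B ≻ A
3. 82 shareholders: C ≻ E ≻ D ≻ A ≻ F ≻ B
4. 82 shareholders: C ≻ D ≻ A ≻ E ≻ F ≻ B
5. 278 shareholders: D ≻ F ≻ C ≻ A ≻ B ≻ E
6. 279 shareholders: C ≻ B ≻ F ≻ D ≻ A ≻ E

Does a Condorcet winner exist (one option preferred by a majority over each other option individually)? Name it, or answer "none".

D

D vs A: 1020–0 for D.
D vs C: 577–443 for D.
D vs F: 540–480 for D.
D vs B: 540–480 for D.
D vs E: 938–82 for D.
D beats every other option head-to-head.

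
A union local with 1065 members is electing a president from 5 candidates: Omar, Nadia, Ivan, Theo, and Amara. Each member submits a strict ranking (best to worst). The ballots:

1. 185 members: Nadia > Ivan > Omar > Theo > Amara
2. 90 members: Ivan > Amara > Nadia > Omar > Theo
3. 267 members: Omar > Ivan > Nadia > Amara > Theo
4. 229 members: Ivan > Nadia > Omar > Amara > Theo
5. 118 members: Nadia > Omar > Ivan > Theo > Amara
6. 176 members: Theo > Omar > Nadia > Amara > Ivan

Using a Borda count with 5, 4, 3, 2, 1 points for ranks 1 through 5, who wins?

Omar: 185·3 + 90·2 + 267·5 + 229·3 + 118·4 + 176·4 = 3933
Nadia: 185·5 + 90·3 + 267·3 + 229·4 + 118·5 + 176·3 = 4030
Ivan: 185·4 + 90·5 + 267·4 + 229·5 + 118·3 + 176·1 = 3933
Theo: 185·2 + 90·1 + 267·1 + 229·1 + 118·2 + 176·5 = 2072
Amara: 185·1 + 90·4 + 267·2 + 229·2 + 118·1 + 176·2 = 2007
Nadia has the highest Borda score (4030).

Nadia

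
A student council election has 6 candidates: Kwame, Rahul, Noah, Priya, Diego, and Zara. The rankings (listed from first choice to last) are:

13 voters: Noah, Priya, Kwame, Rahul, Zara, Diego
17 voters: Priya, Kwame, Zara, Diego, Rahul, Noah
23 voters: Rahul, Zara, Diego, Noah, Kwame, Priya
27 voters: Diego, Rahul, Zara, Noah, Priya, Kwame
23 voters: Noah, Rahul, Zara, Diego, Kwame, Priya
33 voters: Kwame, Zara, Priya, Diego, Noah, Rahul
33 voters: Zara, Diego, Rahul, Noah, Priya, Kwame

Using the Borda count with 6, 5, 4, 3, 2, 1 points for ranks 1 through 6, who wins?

Zara

Kwame: 13·4 + 17·5 + 23·2 + 27·1 + 23·2 + 33·6 + 33·1 = 487
Rahul: 13·3 + 17·2 + 23·6 + 27·5 + 23·5 + 33·1 + 33·4 = 626
Noah: 13·6 + 17·1 + 23·3 + 27·3 + 23·6 + 33·2 + 33·3 = 548
Priya: 13·5 + 17·6 + 23·1 + 27·2 + 23·1 + 33·4 + 33·2 = 465
Diego: 13·1 + 17·3 + 23·4 + 27·6 + 23·3 + 33·3 + 33·5 = 651
Zara: 13·2 + 17·4 + 23·5 + 27·4 + 23·4 + 33·5 + 33·6 = 772
Zara has the highest Borda score (772).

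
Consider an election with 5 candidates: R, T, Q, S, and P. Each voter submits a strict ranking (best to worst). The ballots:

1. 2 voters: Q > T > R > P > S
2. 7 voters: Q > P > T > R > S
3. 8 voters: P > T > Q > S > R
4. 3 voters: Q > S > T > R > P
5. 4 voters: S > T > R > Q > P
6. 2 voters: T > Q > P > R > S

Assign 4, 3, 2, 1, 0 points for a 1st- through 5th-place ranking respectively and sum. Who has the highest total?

Q

R: 2·2 + 7·1 + 8·0 + 3·1 + 4·2 + 2·1 = 24
T: 2·3 + 7·2 + 8·3 + 3·2 + 4·3 + 2·4 = 70
Q: 2·4 + 7·4 + 8·2 + 3·4 + 4·1 + 2·3 = 74
S: 2·0 + 7·0 + 8·1 + 3·3 + 4·4 + 2·0 = 33
P: 2·1 + 7·3 + 8·4 + 3·0 + 4·0 + 2·2 = 59
Q has the highest Borda score (74).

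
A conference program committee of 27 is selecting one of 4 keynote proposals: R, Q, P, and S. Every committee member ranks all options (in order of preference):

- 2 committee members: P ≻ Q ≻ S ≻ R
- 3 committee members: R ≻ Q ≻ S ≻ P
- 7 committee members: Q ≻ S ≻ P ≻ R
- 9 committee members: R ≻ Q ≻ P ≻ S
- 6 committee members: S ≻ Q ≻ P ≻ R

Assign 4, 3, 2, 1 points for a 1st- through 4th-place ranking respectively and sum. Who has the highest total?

Q

R: 2·1 + 3·4 + 7·1 + 9·4 + 6·1 = 63
Q: 2·3 + 3·3 + 7·4 + 9·3 + 6·3 = 88
P: 2·4 + 3·1 + 7·2 + 9·2 + 6·2 = 55
S: 2·2 + 3·2 + 7·3 + 9·1 + 6·4 = 64
Q has the highest Borda score (88).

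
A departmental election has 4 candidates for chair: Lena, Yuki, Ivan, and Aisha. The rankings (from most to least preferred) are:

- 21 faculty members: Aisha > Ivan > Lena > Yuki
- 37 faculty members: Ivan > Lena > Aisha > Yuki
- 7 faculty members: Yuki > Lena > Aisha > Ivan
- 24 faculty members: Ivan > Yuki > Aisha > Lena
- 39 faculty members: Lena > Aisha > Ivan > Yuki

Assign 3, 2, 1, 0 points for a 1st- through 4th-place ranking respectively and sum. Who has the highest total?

Lena: 21·1 + 37·2 + 7·2 + 24·0 + 39·3 = 226
Yuki: 21·0 + 37·0 + 7·3 + 24·2 + 39·0 = 69
Ivan: 21·2 + 37·3 + 7·0 + 24·3 + 39·1 = 264
Aisha: 21·3 + 37·1 + 7·1 + 24·1 + 39·2 = 209
Ivan has the highest Borda score (264).

Ivan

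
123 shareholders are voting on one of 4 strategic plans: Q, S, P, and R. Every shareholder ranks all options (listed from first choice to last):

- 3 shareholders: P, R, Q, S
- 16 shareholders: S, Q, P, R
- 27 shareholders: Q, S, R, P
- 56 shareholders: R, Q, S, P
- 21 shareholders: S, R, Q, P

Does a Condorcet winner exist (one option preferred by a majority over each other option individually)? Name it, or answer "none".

Checking pairwise contests:
R beats Q 80–43.
Q beats S 86–37.
Q beats P 120–3.
S beats R 64–59.
Every option loses at least one head-to-head, so there is no Condorcet winner.

none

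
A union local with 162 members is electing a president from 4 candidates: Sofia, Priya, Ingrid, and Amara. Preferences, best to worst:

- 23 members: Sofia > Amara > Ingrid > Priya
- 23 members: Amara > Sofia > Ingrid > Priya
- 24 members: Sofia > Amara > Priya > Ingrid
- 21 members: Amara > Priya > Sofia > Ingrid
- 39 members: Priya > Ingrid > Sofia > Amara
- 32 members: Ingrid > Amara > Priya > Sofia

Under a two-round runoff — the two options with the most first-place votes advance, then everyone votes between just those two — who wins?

Round 1 first-place votes: Sofia 47, Priya 39, Ingrid 32, Amara 44.
Sofia and Amara advance.
Runoff: Sofia is preferred to Amara by 86 voters; Amara by 76.
Sofia wins the runoff.

Sofia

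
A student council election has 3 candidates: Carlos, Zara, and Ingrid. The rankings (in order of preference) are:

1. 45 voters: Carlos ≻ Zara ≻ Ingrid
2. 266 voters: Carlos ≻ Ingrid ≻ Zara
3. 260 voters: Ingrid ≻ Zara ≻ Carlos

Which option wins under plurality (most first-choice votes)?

First-place votes: Carlos 311, Zara 0, Ingrid 260.
Carlos has the most first-place votes.

Carlos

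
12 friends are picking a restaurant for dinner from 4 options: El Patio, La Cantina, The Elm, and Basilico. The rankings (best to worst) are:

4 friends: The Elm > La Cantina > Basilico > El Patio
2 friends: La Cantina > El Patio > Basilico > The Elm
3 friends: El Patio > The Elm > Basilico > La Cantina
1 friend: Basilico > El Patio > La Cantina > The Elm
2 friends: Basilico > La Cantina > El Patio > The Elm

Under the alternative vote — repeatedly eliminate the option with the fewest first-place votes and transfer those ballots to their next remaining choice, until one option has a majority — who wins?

Round 1: El Patio 3, La Cantina 2, The Elm 4, Basilico 3. Eliminate La Cantina.
Round 2: El Patio 5, The Elm 4, Basilico 3. Eliminate Basilico.
Round 3: El Patio 8, The Elm 4. El Patio has a majority.

El Patio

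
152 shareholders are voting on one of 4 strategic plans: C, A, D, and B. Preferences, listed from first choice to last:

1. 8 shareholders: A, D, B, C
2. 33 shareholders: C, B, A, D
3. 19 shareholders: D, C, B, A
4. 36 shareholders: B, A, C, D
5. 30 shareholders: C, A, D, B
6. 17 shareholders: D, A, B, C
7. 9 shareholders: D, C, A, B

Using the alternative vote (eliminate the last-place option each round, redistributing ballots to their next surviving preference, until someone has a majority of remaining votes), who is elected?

Round 1: C 63, A 8, D 45, B 36. Eliminate A.
Round 2: C 63, D 53, B 36. Eliminate B.
Round 3: C 99, D 53. C has a majority.

C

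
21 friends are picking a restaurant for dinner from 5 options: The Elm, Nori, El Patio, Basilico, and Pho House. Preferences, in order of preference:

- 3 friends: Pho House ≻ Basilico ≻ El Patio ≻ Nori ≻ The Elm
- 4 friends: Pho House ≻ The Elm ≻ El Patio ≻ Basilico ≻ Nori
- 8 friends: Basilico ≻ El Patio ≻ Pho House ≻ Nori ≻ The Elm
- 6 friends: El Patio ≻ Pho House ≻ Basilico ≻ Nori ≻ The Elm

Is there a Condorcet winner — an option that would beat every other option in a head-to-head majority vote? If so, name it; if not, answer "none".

none

Checking pairwise contests:
Nori beats The Elm 17–4.
El Patio beats Nori 21–0.
Basilico beats El Patio 11–10.
Pho House beats Basilico 13–8.
El Patio beats Pho House 14–7.
Every option loses at least one head-to-head, so there is no Condorcet winner.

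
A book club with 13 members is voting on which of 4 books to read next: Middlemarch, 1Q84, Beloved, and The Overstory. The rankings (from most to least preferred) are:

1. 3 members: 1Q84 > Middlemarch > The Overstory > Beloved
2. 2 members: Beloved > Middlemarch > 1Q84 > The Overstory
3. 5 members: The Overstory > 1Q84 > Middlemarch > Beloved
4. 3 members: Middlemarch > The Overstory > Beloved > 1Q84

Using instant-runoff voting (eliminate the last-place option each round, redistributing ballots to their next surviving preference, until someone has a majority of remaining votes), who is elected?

Round 1: Middlemarch 3, 1Q84 3, Beloved 2, The Overstory 5. Eliminate Beloved.
Round 2: Middlemarch 5, 1Q84 3, The Overstory 5. Eliminate 1Q84.
Round 3: Middlemarch 8, The Overstory 5. Middlemarch has a majority.

Middlemarch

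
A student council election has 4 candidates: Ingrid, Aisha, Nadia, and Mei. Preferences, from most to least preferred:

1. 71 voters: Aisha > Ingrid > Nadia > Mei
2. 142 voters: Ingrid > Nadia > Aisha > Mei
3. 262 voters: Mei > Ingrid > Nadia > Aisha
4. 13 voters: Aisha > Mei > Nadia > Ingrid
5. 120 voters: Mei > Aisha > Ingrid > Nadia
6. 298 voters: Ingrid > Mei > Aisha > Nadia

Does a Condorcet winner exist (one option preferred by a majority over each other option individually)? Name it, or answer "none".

Ingrid

Ingrid vs Aisha: 702–204 for Ingrid.
Ingrid vs Nadia: 893–13 for Ingrid.
Ingrid vs Mei: 511–395 for Ingrid.
Ingrid beats every other option head-to-head.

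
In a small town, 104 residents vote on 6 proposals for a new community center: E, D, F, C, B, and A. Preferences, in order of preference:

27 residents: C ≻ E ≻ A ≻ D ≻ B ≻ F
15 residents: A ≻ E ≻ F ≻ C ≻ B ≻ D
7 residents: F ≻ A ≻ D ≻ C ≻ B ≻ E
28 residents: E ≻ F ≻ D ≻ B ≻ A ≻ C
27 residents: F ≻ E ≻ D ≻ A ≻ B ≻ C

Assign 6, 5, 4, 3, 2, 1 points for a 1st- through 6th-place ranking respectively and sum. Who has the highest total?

E: 27·5 + 15·5 + 7·1 + 28·6 + 27·5 = 520
D: 27·3 + 15·1 + 7·4 + 28·4 + 27·4 = 344
F: 27·1 + 15·4 + 7·6 + 28·5 + 27·6 = 431
C: 27·6 + 15·3 + 7·3 + 28·1 + 27·1 = 283
B: 27·2 + 15·2 + 7·2 + 28·3 + 27·2 = 236
A: 27·4 + 15·6 + 7·5 + 28·2 + 27·3 = 370
E has the highest Borda score (520).

E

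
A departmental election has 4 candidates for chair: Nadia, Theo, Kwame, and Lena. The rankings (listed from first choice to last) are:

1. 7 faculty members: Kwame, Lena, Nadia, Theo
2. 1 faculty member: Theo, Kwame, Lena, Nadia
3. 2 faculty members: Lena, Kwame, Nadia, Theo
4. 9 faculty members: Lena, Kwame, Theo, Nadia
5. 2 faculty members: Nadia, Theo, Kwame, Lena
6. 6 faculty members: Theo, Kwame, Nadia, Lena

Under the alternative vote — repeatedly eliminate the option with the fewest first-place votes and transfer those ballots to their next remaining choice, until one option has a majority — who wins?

Round 1: Nadia 2, Theo 7, Kwame 7, Lena 11. Eliminate Nadia.
Round 2: Theo 9, Kwame 7, Lena 11. Eliminate Kwame.
Round 3: Theo 9, Lena 18. Lena has a majority.

Lena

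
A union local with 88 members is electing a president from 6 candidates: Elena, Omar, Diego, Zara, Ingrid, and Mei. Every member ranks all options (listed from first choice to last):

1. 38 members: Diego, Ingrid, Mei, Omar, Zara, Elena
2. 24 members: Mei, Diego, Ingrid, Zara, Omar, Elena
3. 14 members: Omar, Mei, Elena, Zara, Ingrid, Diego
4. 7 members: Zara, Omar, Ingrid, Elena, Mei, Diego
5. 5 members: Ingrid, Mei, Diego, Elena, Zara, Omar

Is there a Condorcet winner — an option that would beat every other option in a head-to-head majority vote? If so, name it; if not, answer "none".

none

Checking pairwise contests:
Omar beats Elena 83–5.
Diego beats Omar 67–21.
Mei beats Diego 50–38.
Omar beats Zara 52–36.
Diego beats Ingrid 62–26.
Ingrid beats Mei 50–38.
Every option loses at least one head-to-head, so there is no Condorcet winner.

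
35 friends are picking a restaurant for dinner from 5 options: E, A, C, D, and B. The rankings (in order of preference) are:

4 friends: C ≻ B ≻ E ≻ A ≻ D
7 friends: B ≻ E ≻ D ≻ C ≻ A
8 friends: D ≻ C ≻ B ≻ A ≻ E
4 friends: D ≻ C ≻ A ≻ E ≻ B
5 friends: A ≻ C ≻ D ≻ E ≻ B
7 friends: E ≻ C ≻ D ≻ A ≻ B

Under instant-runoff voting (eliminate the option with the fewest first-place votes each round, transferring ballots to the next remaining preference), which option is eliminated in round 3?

Round 1: E 7, A 5, C 4, D 12, B 7. Eliminate C.
Round 2: E 7, A 5, D 12, B 11. Eliminate A.
Round 3: E 7, D 17, B 11. Eliminate E.

E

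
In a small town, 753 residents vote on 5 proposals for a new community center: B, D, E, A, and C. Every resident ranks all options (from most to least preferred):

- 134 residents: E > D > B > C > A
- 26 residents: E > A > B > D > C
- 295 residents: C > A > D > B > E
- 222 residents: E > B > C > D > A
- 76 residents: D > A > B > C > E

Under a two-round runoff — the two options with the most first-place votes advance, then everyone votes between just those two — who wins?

E

Round 1 first-place votes: B 0, D 76, E 382, A 0, C 295.
E and C advance.
Runoff: E is preferred to C by 382 voters; C by 371.
E wins the runoff.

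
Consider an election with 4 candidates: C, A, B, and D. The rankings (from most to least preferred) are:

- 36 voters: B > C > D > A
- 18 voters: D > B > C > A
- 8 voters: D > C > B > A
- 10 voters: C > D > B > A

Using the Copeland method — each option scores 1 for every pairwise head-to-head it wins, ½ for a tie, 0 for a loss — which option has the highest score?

B

C: beats A and D; loses to B → score 2.
A: loses to C, B, and D → score 0.
B: beats C and A; ties D → score 2.5.
D: beats A; ties B; loses to C → score 1.5.
B has the best pairwise record.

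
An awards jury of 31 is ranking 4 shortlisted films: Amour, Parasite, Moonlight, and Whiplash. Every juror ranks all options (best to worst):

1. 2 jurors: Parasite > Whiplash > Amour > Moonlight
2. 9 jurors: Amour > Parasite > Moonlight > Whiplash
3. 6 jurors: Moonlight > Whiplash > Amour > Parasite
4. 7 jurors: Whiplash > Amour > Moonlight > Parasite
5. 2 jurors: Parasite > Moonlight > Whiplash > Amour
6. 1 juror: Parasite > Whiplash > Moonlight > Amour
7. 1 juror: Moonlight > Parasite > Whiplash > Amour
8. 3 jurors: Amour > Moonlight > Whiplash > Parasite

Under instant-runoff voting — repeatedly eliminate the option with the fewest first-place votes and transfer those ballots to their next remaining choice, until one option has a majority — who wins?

Round 1: Amour 12, Parasite 5, Moonlight 7, Whiplash 7. Eliminate Parasite.
Round 2: Amour 12, Moonlight 9, Whiplash 10. Eliminate Moonlight.
Round 3: Amour 12, Whiplash 19. Whiplash has a majority.

Whiplash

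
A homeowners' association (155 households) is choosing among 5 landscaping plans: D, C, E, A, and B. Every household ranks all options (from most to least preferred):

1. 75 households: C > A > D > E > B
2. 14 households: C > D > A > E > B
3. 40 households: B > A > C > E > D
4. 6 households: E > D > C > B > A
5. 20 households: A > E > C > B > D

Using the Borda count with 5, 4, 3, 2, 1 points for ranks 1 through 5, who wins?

C

D: 75·3 + 14·4 + 40·1 + 6·4 + 20·1 = 365
C: 75·5 + 14·5 + 40·3 + 6·3 + 20·3 = 643
E: 75·2 + 14·2 + 40·2 + 6·5 + 20·4 = 368
A: 75·4 + 14·3 + 40·4 + 6·1 + 20·5 = 608
B: 75·1 + 14·1 + 40·5 + 6·2 + 20·2 = 341
C has the highest Borda score (643).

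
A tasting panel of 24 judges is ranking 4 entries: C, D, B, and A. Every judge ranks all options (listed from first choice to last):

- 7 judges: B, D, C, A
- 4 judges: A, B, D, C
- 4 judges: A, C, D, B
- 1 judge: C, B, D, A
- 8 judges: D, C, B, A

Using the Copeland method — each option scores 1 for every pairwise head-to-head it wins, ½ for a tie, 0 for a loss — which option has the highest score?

C: beats B and A; loses to D → score 2.
D: beats C and A; ties B → score 2.5.
B: beats A; ties D; loses to C → score 1.5.
A: loses to C, D, and B → score 0.
D has the best pairwise record.

D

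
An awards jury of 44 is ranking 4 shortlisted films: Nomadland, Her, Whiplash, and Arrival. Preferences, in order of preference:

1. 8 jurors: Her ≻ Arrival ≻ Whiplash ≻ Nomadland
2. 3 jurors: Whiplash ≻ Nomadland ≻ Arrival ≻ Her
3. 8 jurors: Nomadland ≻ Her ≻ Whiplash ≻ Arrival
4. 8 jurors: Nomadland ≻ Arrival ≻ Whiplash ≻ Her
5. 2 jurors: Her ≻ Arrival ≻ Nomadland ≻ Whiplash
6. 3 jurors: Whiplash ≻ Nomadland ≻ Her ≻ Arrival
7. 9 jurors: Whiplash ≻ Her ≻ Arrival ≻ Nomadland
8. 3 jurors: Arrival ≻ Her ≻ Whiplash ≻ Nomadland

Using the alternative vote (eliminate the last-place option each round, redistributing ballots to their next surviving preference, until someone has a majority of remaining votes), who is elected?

Whiplash

Round 1: Nomadland 16, Her 10, Whiplash 15, Arrival 3. Eliminate Arrival.
Round 2: Nomadland 16, Her 13, Whiplash 15. Eliminate Her.
Round 3: Nomadland 18, Whiplash 26. Whiplash has a majority.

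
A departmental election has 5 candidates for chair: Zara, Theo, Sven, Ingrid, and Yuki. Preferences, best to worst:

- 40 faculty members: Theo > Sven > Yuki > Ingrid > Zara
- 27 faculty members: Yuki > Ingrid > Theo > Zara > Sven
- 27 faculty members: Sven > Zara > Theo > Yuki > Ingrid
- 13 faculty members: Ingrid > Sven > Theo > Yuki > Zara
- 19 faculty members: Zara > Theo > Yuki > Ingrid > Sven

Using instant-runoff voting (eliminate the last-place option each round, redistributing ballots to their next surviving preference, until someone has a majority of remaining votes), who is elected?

Round 1: Zara 19, Theo 40, Sven 27, Ingrid 13, Yuki 27. Eliminate Ingrid.
Round 2: Zara 19, Theo 40, Sven 40, Yuki 27. Eliminate Zara.
Round 3: Theo 59, Sven 40, Yuki 27. Eliminate Yuki.
Round 4: Theo 86, Sven 40. Theo has a majority.

Theo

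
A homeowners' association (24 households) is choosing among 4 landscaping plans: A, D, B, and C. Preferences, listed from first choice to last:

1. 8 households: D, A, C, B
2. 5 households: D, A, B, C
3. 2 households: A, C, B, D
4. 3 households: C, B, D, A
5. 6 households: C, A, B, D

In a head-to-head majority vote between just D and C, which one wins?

D

Voters preferring D to C: 13; preferring C to D: 11.
D wins the head-to-head.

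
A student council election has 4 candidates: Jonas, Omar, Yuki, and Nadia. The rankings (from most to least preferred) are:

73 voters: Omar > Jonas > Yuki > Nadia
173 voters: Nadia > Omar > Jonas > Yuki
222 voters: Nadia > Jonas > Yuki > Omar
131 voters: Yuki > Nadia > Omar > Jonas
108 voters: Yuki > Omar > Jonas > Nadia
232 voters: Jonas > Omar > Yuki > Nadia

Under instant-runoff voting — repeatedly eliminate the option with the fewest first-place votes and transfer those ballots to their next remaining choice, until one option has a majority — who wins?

Round 1: Jonas 232, Omar 73, Yuki 239, Nadia 395. Eliminate Omar.
Round 2: Jonas 305, Yuki 239, Nadia 395. Eliminate Yuki.
Round 3: Jonas 413, Nadia 526. Nadia has a majority.

Nadia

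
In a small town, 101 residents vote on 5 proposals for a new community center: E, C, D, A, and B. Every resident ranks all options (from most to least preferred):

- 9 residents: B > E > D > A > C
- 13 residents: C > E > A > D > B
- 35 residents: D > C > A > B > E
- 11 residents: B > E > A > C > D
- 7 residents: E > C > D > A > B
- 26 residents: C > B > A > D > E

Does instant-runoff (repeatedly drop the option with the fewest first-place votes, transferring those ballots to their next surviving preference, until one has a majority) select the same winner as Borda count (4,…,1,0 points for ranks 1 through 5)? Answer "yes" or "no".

yes

Instant-runoff — R1 E 7, C 39, D 35, A 0, B 20 (A out); R2 E 7, C 39, D 35, B 20 (E out); R3 C 46, D 35, B 20 (B out); R4 C 57, D 44 (C winner). Winner: C.
Borda — scores: E 127, C 293, D 211, A 186, B 193. Winner: C.
The two methods agree.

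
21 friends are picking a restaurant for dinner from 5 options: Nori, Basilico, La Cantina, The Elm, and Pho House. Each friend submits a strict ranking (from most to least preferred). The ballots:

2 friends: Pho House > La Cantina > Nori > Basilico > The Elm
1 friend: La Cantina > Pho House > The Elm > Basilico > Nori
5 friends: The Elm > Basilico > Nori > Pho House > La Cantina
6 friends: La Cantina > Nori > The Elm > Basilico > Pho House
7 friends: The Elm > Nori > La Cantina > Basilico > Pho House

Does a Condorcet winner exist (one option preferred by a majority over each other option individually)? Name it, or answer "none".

The Elm

The Elm vs Nori: 13–8 for The Elm.
The Elm vs Basilico: 19–2 for The Elm.
The Elm vs La Cantina: 12–9 for The Elm.
The Elm vs Pho House: 18–3 for The Elm.
The Elm beats every other option head-to-head.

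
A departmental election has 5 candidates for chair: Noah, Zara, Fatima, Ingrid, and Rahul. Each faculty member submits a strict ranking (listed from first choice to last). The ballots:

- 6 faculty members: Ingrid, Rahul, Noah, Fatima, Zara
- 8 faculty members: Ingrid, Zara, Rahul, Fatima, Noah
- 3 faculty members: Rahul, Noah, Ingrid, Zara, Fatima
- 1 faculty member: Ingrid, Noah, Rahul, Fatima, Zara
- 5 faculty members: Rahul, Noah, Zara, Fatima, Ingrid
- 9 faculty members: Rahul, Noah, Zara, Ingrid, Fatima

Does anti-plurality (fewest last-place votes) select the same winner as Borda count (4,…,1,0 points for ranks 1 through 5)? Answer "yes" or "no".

yes

Anti-plurality — last-place votes: Noah 8, Zara 7, Fatima 12, Ingrid 5, Rahul 0. Winner: Rahul.
Borda — scores: Noah 66, Zara 55, Fatima 20, Ingrid 75, Rahul 104. Winner: Rahul.
The two methods agree.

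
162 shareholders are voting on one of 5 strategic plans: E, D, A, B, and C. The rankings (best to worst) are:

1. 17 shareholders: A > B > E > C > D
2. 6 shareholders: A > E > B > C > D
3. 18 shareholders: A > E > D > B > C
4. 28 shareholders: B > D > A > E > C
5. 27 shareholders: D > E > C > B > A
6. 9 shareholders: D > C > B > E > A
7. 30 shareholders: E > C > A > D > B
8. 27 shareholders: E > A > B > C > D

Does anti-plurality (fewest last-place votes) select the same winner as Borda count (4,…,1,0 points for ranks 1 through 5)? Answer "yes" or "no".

Anti-plurality — last-place votes: E 0, D 50, A 36, B 30, C 46. Winner: E.
Borda — scores: E 452, D 294, A 361, B 292, C 221. Winner: E.
The two methods agree.

yes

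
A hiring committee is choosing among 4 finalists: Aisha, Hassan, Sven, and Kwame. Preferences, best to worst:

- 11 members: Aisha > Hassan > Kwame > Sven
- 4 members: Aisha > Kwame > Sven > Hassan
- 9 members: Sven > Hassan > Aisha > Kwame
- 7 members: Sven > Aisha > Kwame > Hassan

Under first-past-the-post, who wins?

Sven

First-place votes: Aisha 15, Hassan 0, Sven 16, Kwame 0.
Sven has the most first-place votes.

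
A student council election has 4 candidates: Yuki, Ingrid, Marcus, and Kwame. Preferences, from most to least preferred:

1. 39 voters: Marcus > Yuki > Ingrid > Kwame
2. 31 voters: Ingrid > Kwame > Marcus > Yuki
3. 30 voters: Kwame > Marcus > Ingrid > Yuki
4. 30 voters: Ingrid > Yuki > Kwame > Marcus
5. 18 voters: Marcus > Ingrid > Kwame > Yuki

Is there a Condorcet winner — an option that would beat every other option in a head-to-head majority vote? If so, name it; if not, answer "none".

Checking pairwise contests:
Ingrid beats Yuki 109–39.
Marcus beats Ingrid 87–61.
Kwame beats Marcus 91–57.
Ingrid beats Kwame 118–30.
Every option loses at least one head-to-head, so there is no Condorcet winner.

none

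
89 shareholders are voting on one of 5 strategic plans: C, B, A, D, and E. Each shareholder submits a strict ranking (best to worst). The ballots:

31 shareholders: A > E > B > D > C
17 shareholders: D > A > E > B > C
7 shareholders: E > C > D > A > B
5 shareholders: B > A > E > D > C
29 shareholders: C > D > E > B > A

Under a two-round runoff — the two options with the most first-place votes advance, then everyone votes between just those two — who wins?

A

Round 1 first-place votes: C 29, B 5, A 31, D 17, E 7.
A and C advance.
Runoff: A is preferred to C by 53 voters; C by 36.
A wins the runoff.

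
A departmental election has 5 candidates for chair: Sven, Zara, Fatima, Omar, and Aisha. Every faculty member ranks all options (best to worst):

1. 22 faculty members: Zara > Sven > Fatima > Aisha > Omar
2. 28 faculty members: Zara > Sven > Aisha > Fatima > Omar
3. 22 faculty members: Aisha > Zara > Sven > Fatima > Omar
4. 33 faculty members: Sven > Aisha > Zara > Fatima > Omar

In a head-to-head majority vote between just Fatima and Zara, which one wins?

Zara

Voters preferring Fatima to Zara: 0; preferring Zara to Fatima: 105.
Zara wins the head-to-head.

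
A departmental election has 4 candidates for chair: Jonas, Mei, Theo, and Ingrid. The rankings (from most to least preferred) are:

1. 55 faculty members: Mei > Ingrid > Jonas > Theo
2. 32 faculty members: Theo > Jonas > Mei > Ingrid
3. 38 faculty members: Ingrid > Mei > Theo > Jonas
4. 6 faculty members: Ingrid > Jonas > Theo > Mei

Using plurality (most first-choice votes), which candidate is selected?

First-place votes: Jonas 0, Mei 55, Theo 32, Ingrid 44.
Mei has the most first-place votes.

Mei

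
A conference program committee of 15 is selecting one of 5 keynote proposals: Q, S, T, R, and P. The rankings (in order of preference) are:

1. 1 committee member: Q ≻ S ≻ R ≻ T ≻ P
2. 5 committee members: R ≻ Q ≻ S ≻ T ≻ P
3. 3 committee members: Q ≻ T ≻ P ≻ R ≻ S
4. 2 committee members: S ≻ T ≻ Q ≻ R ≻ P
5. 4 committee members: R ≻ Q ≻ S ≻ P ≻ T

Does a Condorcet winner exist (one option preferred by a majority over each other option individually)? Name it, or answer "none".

R vs Q: 9–6 for R.
R vs S: 12–3 for R.
R vs T: 10–5 for R.
R vs P: 12–3 for R.
R beats every other option head-to-head.

R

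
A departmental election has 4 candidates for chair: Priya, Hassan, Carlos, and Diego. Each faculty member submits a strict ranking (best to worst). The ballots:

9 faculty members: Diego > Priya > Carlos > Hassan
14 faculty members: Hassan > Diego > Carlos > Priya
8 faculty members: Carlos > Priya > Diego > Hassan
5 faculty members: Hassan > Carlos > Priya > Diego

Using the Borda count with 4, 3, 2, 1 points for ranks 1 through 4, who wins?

Diego

Priya: 9·3 + 14·1 + 8·3 + 5·2 = 75
Hassan: 9·1 + 14·4 + 8·1 + 5·4 = 93
Carlos: 9·2 + 14·2 + 8·4 + 5·3 = 93
Diego: 9·4 + 14·3 + 8·2 + 5·1 = 99
Diego has the highest Borda score (99).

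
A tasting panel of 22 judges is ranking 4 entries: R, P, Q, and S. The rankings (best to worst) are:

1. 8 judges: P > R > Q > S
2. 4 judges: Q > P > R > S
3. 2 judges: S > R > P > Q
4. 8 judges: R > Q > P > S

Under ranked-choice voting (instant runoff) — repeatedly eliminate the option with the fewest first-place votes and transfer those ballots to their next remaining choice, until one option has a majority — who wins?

P

Round 1: R 8, P 8, Q 4, S 2. Eliminate S.
Round 2: R 10, P 8, Q 4. Eliminate Q.
Round 3: R 10, P 12. P has a majority.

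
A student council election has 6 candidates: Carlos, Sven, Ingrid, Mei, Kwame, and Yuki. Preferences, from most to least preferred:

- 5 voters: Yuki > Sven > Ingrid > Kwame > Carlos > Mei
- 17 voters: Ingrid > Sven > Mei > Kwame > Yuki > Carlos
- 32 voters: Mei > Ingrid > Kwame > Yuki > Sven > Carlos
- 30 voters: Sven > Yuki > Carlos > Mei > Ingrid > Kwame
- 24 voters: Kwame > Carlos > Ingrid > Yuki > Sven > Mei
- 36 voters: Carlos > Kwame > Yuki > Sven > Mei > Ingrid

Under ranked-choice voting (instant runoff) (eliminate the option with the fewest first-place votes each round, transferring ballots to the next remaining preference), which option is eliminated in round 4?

Mei

Round 1: Carlos 36, Sven 30, Ingrid 17, Mei 32, Kwame 24, Yuki 5. Eliminate Yuki.
Round 2: Carlos 36, Sven 35, Ingrid 17, Mei 32, Kwame 24. Eliminate Ingrid.
Round 3: Carlos 36, Sven 52, Mei 32, Kwame 24. Eliminate Kwame.
Round 4: Carlos 60, Sven 52, Mei 32. Eliminate Mei.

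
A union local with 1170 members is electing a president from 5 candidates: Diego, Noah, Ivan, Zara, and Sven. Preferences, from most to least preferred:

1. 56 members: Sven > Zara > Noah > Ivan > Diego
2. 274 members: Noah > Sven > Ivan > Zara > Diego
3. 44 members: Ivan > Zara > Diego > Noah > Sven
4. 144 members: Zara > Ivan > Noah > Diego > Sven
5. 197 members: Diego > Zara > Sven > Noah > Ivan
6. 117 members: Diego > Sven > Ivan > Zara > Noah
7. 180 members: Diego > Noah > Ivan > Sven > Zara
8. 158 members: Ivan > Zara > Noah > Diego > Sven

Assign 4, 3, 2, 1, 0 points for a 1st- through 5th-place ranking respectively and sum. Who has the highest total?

Noah

Diego: 56·0 + 274·0 + 44·2 + 144·1 + 197·4 + 117·4 + 180·4 + 158·1 = 2366
Noah: 56·2 + 274·4 + 44·1 + 144·2 + 197·1 + 117·0 + 180·3 + 158·2 = 2593
Ivan: 56·1 + 274·2 + 44·4 + 144·3 + 197·0 + 117·2 + 180·2 + 158·4 = 2438
Zara: 56·3 + 274·1 + 44·3 + 144·4 + 197·3 + 117·1 + 180·0 + 158·3 = 2332
Sven: 56·4 + 274·3 + 44·0 + 144·0 + 197·2 + 117·3 + 180·1 + 158·0 = 1971
Noah has the highest Borda score (2593).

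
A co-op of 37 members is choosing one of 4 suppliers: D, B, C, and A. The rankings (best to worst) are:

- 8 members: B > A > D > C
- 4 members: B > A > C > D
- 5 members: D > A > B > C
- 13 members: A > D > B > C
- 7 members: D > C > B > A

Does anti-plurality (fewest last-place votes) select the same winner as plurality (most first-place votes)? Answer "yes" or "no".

no

Anti-plurality — last-place votes: D 4, B 0, C 26, A 7. Winner: B.
Plurality — first-place votes: D 12, B 12, C 0, A 13. Winner: A.
The two methods disagree.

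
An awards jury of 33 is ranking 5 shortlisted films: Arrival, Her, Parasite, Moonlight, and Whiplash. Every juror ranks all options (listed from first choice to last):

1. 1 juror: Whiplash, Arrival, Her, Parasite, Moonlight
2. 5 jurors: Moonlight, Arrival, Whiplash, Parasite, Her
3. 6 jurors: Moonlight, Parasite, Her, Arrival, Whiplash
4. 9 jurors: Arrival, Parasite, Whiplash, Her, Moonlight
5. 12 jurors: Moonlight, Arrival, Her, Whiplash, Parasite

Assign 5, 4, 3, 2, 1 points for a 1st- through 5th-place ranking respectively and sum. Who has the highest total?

Arrival: 1·4 + 5·4 + 6·2 + 9·5 + 12·4 = 129
Her: 1·3 + 5·1 + 6·3 + 9·2 + 12·3 = 80
Parasite: 1·2 + 5·2 + 6·4 + 9·4 + 12·1 = 84
Moonlight: 1·1 + 5·5 + 6·5 + 9·1 + 12·5 = 125
Whiplash: 1·5 + 5·3 + 6·1 + 9·3 + 12·2 = 77
Arrival has the highest Borda score (129).

Arrival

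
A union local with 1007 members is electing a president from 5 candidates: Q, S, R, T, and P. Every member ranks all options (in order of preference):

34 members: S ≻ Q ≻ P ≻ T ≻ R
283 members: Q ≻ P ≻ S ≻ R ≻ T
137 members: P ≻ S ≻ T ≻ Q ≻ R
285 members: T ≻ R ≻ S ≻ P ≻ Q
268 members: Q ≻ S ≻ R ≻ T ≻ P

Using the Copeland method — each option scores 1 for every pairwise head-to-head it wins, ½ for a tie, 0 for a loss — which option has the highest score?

Q

Q: beats S, R, T, and P → score 4.
S: beats R, T, and P; loses to Q → score 3.
R: beats T and P; loses to Q and S → score 2.
T: beats P; loses to Q, S, and R → score 1.
P: loses to Q, S, R, and T → score 0.
Q has the best pairwise record.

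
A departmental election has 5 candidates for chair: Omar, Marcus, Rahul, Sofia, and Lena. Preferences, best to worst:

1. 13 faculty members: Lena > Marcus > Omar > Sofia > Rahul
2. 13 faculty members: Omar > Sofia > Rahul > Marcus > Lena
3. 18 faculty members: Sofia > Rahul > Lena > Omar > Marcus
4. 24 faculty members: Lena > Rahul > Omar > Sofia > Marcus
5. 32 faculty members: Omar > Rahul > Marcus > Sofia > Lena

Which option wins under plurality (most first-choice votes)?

First-place votes: Omar 45, Marcus 0, Rahul 0, Sofia 18, Lena 37.
Omar has the most first-place votes.

Omar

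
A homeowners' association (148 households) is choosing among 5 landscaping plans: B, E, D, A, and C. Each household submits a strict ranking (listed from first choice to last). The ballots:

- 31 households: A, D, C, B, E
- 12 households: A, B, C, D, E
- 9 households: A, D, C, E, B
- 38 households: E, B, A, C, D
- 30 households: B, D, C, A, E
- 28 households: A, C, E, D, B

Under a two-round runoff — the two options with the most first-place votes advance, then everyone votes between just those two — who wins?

A

Round 1 first-place votes: B 30, E 38, D 0, A 80, C 0.
A and E advance.
Runoff: A is preferred to E by 110 voters; E by 38.
A wins the runoff.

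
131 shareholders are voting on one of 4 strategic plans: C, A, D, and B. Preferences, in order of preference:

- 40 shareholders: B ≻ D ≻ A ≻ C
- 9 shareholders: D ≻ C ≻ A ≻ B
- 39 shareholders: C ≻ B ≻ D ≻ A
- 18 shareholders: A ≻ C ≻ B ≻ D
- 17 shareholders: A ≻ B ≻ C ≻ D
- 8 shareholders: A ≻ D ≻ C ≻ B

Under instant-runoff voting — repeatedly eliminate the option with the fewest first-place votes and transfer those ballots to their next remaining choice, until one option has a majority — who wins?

A

Round 1: C 39, A 43, D 9, B 40. Eliminate D.
Round 2: C 48, A 43, B 40. Eliminate B.
Round 3: C 48, A 83. A has a majority.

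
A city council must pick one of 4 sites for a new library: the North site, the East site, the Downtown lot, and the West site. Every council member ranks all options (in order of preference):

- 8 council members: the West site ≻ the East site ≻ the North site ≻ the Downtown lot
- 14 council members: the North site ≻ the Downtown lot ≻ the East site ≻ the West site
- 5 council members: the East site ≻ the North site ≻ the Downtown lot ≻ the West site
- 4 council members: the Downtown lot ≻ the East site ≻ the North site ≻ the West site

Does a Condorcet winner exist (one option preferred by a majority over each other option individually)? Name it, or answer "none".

Checking pairwise contests:
the East site beats the North site 17–14.
the Downtown lot beats the East site 18–13.
the North site beats the Downtown lot 27–4.
the North site beats the West site 23–8.
Every option loses at least one head-to-head, so there is no Condorcet winner.

none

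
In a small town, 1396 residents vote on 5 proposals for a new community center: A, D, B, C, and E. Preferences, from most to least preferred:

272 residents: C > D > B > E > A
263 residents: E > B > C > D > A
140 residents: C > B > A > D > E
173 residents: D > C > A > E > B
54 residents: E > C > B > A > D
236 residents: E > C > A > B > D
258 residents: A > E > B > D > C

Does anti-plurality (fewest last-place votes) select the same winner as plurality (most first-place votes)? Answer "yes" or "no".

yes

Anti-plurality — last-place votes: A 535, D 290, B 173, C 258, E 140. Winner: E.
Plurality — first-place votes: A 258, D 173, B 0, C 412, E 553. Winner: E.
The two methods agree.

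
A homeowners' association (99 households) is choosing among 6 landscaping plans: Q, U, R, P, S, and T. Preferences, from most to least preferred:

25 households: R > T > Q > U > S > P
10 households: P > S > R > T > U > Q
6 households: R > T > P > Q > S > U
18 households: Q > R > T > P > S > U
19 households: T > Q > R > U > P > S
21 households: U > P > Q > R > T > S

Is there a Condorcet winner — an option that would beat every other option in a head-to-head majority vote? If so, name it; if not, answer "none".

none

Checking pairwise contests:
T beats Q 60–39.
Q beats U 68–31.
Q beats R 58–41.
Q beats P 62–37.
Q beats S 89–10.
R beats T 80–19.
Every option loses at least one head-to-head, so there is no Condorcet winner.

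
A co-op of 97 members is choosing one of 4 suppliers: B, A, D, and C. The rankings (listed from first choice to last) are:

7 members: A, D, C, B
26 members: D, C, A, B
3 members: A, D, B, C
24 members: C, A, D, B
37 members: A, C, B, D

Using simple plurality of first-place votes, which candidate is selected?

First-place votes: B 0, A 47, D 26, C 24.
A has the most first-place votes.

A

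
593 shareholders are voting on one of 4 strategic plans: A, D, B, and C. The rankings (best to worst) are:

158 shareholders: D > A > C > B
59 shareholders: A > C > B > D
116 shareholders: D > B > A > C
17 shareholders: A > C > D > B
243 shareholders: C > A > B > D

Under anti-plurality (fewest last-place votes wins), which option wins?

Last-place votes: A 0, D 302, B 175, C 116.
A is ranked last by the fewest voters, so A wins.

A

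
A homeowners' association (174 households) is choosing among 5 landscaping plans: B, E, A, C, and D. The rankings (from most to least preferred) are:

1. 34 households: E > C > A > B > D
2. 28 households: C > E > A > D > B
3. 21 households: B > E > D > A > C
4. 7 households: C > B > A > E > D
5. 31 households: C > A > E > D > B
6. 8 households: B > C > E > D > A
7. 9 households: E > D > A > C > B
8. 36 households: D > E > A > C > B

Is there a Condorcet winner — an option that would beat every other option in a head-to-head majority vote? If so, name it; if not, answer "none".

E vs B: 138–36 for E.
E vs A: 136–38 for E.
E vs C: 100–74 for E.
E vs D: 138–36 for E.
E beats every other option head-to-head.

E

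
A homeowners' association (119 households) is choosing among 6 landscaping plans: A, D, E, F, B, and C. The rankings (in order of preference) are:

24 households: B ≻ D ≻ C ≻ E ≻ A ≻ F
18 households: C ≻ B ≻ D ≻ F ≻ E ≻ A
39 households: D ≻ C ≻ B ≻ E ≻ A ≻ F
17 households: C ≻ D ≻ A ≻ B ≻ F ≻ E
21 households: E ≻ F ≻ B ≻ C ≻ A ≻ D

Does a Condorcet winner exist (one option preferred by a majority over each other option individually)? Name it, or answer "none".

none

Checking pairwise contests:
D beats A 98–21.
B beats D 63–56.
D beats E 98–21.
A beats F 80–39.
C beats B 74–45.
D beats C 63–56.
Every option loses at least one head-to-head, so there is no Condorcet winner.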